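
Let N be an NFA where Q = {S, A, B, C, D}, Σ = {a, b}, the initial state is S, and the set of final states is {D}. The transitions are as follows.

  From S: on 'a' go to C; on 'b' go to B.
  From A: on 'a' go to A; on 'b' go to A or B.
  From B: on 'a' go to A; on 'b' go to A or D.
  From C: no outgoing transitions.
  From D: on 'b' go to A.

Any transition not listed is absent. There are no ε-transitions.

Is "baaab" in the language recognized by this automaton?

No

Start in {S}.
Read 'b': {S} → {B}.
Read 'a': {B} → {A}.
Read 'a': {A} → {A}.
Read 'a': {A} → {A}.
Read 'b': {A} → {A, B}.
The final set {A, B} contains no accepting state.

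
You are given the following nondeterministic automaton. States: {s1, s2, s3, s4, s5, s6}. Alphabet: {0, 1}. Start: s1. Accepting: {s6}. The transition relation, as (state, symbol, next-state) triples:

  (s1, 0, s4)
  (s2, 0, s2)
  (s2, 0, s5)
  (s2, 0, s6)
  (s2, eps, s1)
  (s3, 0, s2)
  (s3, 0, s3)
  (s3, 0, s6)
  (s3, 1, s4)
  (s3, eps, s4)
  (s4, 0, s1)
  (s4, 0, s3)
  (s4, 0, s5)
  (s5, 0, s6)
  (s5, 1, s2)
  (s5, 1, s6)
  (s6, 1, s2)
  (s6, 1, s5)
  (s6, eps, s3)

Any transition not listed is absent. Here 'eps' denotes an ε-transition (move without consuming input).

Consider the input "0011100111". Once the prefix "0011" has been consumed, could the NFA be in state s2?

Yes

Start in {s1}.
Read '0': s1→{s4}; now {s4}.
Read '0': s4→{s1, s3, s5}; union {s1, s3, s5}; ε-closure = {s1, s3, s4, s5}.
Read '1': s1→∅, s3→{s4}, s4→∅, s5→{s2, s6}; union {s2, s4, s6}; ε-closure = {s1, s2, s3, s4, s6}.
Read '1': s1→∅, s2→∅, s3→{s4}, s4→∅, s6→{s2, s5}; union {s2, s4, s5}; ε-closure = {s1, s2, s4, s5}.
State s2 is in {s1, s2, s4, s5}.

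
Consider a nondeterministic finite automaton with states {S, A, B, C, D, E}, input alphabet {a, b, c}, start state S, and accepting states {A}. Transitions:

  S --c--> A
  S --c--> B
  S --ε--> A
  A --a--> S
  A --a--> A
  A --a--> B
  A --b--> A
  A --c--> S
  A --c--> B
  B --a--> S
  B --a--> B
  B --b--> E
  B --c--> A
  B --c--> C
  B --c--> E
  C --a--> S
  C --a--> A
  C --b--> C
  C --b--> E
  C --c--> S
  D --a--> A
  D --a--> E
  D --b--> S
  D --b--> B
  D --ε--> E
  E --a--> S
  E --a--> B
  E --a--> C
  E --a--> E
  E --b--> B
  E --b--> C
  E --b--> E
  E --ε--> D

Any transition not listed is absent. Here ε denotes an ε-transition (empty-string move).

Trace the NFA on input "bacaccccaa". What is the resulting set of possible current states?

{S, A, B, C, D, E}

Start: ε-closure({S}) = {S, A}.
Read 'b': S→∅, A→{A}; now {A}.
Read 'a': A→{S, A, B}; now {S, A, B}.
Read 'c': S→{A, B}, A→{S, B}, B→{A, C, E}; union {S, A, B, C, E}; ε-closure = {S, A, B, C, D, E}.
Read 'a': S→∅, A→{S, A, B}, B→{S, B}, C→{S, A}, D→{A, E}, E→{S, B, C, E}; union {S, A, B, C, E}; ε-closure = {S, A, B, C, D, E}.
Read 'c': S→{A, B}, A→{S, B}, B→{A, C, E}, C→{S}, D→∅, E→∅; union {S, A, B, C, E}; ε-closure = {S, A, B, C, D, E}.
Read 'c': S→{A, B}, A→{S, B}, B→{A, C, E}, C→{S}, D→∅, E→∅; union {S, A, B, C, E}; ε-closure = {S, A, B, C, D, E}.
Read 'c': S→{A, B}, A→{S, B}, B→{A, C, E}, C→{S}, D→∅, E→∅; union {S, A, B, C, E}; ε-closure = {S, A, B, C, D, E}.
Read 'c': S→{A, B}, A→{S, B}, B→{A, C, E}, C→{S}, D→∅, E→∅; union {S, A, B, C, E}; ε-closure = {S, A, B, C, D, E}.
Read 'a': S→∅, A→{S, A, B}, B→{S, B}, C→{S, A}, D→{A, E}, E→{S, B, C, E}; union {S, A, B, C, E}; ε-closure = {S, A, B, C, D, E}.
Read 'a': S→∅, A→{S, A, B}, B→{S, B}, C→{S, A}, D→{A, E}, E→{S, B, C, E}; union {S, A, B, C, E}; ε-closure = {S, A, B, C, D, E}.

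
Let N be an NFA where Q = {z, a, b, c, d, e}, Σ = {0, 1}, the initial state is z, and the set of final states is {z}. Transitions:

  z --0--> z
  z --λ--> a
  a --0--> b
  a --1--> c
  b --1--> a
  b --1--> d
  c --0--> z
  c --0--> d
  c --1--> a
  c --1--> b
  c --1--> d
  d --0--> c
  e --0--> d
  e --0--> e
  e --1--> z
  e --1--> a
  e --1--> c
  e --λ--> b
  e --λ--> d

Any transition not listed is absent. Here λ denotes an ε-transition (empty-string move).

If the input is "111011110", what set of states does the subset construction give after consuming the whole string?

{z, a, b, c, d}

Start: ε-closure({z}) = {z, a}.
Read '1': z→∅, a→{c}; now {c}.
Read '1': c→{a, b, d}; now {a, b, d}.
Read '1': a→{c}, b→{a, d}, d→∅; now {a, c, d}.
Read '0': a→{b}, c→{z, d}, d→{c}; union {z, b, c, d}; ε-closure = {z, a, b, c, d}.
Read '1': z→∅, a→{c}, b→{a, d}, c→{a, b, d}, d→∅; now {a, b, c, d}.
Read '1': a→{c}, b→{a, d}, c→{a, b, d}, d→∅; now {a, b, c, d}.
Read '1': a→{c}, b→{a, d}, c→{a, b, d}, d→∅; now {a, b, c, d}.
Read '1': a→{c}, b→{a, d}, c→{a, b, d}, d→∅; now {a, b, c, d}.
Read '0': a→{b}, b→∅, c→{z, d}, d→{c}; union {z, b, c, d}; ε-closure = {z, a, b, c, d}.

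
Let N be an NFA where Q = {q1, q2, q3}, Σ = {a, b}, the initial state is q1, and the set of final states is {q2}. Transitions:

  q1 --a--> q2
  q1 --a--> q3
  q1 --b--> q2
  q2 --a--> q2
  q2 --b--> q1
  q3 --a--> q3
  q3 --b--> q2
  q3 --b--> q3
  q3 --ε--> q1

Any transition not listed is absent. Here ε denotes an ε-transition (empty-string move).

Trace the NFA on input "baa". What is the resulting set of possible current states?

{q2}

Start in {q1}.
Read 'b': q1→{q2}; now {q2}.
Read 'a': q2→{q2}; now {q2}.
Read 'a': q2→{q2}; now {q2}.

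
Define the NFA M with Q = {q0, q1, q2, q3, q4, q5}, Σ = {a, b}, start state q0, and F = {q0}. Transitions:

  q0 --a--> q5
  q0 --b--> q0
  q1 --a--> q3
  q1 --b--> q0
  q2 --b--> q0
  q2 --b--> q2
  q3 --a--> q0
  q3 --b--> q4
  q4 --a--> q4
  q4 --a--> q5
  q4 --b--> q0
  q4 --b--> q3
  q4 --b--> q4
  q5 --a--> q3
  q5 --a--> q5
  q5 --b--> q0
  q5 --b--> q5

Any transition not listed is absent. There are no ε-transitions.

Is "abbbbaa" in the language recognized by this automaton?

Start in {q0}.
Read 'a': q0→{q5}; now {q5}.
Read 'b': q5→{q0, q5}; now {q0, q5}.
Read 'b': q0→{q0}, q5→{q0, q5}; now {q0, q5}.
Read 'b': q0→{q0}, q5→{q0, q5}; now {q0, q5}.
Read 'b': q0→{q0}, q5→{q0, q5}; now {q0, q5}.
Read 'a': q0→{q5}, q5→{q3, q5}; now {q3, q5}.
Read 'a': q3→{q0}, q5→{q3, q5}; now {q0, q3, q5}.
The final set {q0, q3, q5} contains the accepting state q0.

Yes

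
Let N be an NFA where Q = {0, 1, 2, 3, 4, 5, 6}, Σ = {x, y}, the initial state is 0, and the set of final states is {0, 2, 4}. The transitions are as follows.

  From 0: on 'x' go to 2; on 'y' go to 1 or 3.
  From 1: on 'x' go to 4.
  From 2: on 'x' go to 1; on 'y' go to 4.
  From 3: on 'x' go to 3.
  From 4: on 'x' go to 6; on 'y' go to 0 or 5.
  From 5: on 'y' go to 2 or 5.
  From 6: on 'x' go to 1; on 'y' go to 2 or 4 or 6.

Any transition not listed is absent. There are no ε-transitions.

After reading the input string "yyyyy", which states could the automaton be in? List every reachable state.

∅

Start in {0}.
Read 'y': {0} → {1, 3}.
Read 'y': {1, 3} → ∅.
The set is empty and remains empty for the remaining 3 symbols.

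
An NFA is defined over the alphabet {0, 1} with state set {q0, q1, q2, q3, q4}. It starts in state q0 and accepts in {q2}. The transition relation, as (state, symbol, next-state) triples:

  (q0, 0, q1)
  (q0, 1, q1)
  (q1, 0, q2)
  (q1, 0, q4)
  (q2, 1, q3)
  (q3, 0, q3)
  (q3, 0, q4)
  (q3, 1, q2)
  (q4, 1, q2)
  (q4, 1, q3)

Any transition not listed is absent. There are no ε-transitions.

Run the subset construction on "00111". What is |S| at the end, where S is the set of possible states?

Start in {q0}.
Read '0': q0→{q1}; now {q1}.
Read '0': q1→{q2, q4}; now {q2, q4}.
Read '1': q2→{q3}, q4→{q2, q3}; now {q2, q3}.
Read '1': q2→{q3}, q3→{q2}; now {q2, q3}.
Read '1': q2→{q3}, q3→{q2}; now {q2, q3}.
That set has 2 states.

2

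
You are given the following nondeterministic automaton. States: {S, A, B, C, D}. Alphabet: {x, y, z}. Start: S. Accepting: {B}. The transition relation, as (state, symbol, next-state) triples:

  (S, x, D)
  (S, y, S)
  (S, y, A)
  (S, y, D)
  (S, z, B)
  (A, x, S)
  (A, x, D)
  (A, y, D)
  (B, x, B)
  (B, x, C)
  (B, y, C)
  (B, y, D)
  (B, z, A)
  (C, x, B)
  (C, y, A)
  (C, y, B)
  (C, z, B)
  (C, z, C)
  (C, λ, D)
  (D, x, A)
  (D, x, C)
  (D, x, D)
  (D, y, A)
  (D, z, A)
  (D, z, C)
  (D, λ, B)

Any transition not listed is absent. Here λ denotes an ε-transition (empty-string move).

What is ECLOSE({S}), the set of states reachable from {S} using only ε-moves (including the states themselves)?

{S}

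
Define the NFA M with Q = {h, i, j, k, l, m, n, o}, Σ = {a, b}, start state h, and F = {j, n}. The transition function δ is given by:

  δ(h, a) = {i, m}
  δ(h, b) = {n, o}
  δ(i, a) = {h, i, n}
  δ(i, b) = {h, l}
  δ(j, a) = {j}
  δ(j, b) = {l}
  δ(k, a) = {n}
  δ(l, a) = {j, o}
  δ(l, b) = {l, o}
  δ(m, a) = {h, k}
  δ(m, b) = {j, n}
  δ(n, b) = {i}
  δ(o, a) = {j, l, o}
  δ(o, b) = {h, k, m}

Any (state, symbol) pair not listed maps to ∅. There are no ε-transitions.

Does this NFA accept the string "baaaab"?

No

Start in {h}.
Read 'b': h→{n, o}; now {n, o}.
Read 'a': n→∅, o→{j, l, o}; now {j, l, o}.
Read 'a': j→{j}, l→{j, o}, o→{j, l, o}; now {j, l, o}.
Read 'a': j→{j}, l→{j, o}, o→{j, l, o}; now {j, l, o}.
Read 'a': j→{j}, l→{j, o}, o→{j, l, o}; now {j, l, o}.
Read 'b': j→{l}, l→{l, o}, o→{h, k, m}; now {h, k, l, m, o}.
The final set {h, k, l, m, o} contains no accepting state.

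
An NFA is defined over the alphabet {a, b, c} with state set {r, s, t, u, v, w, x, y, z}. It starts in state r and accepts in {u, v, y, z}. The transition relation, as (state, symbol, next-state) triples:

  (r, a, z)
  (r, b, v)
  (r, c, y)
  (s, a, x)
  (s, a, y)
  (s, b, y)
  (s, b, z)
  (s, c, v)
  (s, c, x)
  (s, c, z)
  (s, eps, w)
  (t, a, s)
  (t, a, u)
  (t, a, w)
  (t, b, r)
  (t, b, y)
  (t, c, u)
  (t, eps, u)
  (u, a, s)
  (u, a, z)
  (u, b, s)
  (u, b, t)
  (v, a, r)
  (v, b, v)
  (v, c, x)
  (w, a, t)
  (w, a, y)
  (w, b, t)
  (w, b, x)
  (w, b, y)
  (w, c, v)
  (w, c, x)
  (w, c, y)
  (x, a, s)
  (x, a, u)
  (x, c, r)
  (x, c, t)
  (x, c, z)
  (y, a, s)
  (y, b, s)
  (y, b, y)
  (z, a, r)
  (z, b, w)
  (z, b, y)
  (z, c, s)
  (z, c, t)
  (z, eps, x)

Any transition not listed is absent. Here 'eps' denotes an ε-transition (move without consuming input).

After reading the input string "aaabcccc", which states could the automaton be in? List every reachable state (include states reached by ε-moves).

Start in {r}.
Read 'a': r→{z}; union {z}; ε-closure = {x, z}.
Read 'a': x→{s, u}, z→{r}; union {r, s, u}; ε-closure = {r, s, u, w}.
Read 'a': r→{z}, s→{x, y}, u→{s, z}, w→{t, y}; union {s, t, x, y, z}; ε-closure = {s, t, u, w, x, y, z}.
Read 'b': s→{y, z}, t→{r, y}, u→{s, t}, w→{t, x, y}, x→∅, y→{s, y}, z→{w, y}; union {r, s, t, w, x, y, z}; ε-closure = {r, s, t, u, w, x, y, z}.
Read 'c': r→{y}, s→{v, x, z}, t→{u}, u→∅, w→{v, x, y}, x→{r, t, z}, y→∅, z→{s, t}; union {r, s, t, u, v, x, y, z}; ε-closure = {r, s, t, u, v, w, x, y, z}.
Read 'c': r→{y}, s→{v, x, z}, t→{u}, u→∅, v→{x}, w→{v, x, y}, x→{r, t, z}, y→∅, z→{s, t}; union {r, s, t, u, v, x, y, z}; ε-closure = {r, s, t, u, v, w, x, y, z}.
Read 'c': r→{y}, s→{v, x, z}, t→{u}, u→∅, v→{x}, w→{v, x, y}, x→{r, t, z}, y→∅, z→{s, t}; union {r, s, t, u, v, x, y, z}; ε-closure = {r, s, t, u, v, w, x, y, z}.
Read 'c': r→{y}, s→{v, x, z}, t→{u}, u→∅, v→{x}, w→{v, x, y}, x→{r, t, z}, y→∅, z→{s, t}; union {r, s, t, u, v, x, y, z}; ε-closure = {r, s, t, u, v, w, x, y, z}.

{r, s, t, u, v, w, x, y, z}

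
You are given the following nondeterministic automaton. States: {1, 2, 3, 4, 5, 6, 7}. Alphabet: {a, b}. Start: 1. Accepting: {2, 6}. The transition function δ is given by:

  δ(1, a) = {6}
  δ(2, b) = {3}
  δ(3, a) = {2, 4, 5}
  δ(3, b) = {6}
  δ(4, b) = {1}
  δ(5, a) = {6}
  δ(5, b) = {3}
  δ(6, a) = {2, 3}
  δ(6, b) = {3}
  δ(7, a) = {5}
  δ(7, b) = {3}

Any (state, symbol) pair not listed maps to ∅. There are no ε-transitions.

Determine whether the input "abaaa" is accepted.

Start in {1}.
Read 'a': {1} → {6}.
Read 'b': {6} → {3}.
Read 'a': {3} → {2, 4, 5}.
Read 'a': {2, 4, 5} → {6}.
Read 'a': {6} → {2, 3}.
The final set {2, 3} contains the accepting state 2.

Yes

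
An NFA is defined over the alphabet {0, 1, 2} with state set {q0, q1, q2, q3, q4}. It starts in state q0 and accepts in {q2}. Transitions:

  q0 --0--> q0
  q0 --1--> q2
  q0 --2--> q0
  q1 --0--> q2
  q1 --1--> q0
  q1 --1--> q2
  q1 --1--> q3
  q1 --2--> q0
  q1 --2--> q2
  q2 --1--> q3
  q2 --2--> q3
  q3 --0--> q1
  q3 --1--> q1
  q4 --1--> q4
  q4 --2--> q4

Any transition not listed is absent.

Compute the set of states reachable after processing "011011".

Start in {q0}.
Read '0': q0→{q0}; now {q0}.
Read '1': q0→{q2}; now {q2}.
Read '1': q2→{q3}; now {q3}.
Read '0': q3→{q1}; now {q1}.
Read '1': q1→{q0, q2, q3}; now {q0, q2, q3}.
Read '1': q0→{q2}, q2→{q3}, q3→{q1}; now {q1, q2, q3}.

{q1, q2, q3}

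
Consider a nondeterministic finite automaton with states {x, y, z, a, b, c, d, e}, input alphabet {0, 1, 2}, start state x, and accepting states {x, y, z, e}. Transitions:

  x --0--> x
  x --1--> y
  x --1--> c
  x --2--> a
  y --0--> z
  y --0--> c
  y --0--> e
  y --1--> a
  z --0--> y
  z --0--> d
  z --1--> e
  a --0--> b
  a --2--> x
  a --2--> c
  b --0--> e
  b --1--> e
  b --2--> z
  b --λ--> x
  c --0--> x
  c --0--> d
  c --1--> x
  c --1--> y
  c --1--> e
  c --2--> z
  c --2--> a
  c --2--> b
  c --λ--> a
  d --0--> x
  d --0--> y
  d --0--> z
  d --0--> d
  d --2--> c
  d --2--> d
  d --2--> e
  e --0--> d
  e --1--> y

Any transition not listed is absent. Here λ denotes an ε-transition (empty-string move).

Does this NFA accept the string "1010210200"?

Start in {x}.
Read '1': x→{y, c}; union {y, c}; ε-closure = {y, a, c}.
Read '0': y→{z, c, e}, a→{b}, c→{x, d}; union {x, z, b, c, d, e}; ε-closure = {x, z, a, b, c, d, e}.
Read '1': x→{y, c}, z→{e}, a→∅, b→{e}, c→{x, y, e}, d→∅, e→{y}; union {x, y, c, e}; ε-closure = {x, y, a, c, e}.
Read '0': x→{x}, y→{z, c, e}, a→{b}, c→{x, d}, e→{d}; union {x, z, b, c, d, e}; ε-closure = {x, z, a, b, c, d, e}.
Read '2': x→{a}, z→∅, a→{x, c}, b→{z}, c→{z, a, b}, d→{c, d, e}, e→∅; now {x, z, a, b, c, d, e}.
Read '1': x→{y, c}, z→{e}, a→∅, b→{e}, c→{x, y, e}, d→∅, e→{y}; union {x, y, c, e}; ε-closure = {x, y, a, c, e}.
Read '0': x→{x}, y→{z, c, e}, a→{b}, c→{x, d}, e→{d}; union {x, z, b, c, d, e}; ε-closure = {x, z, a, b, c, d, e}.
Read '2': x→{a}, z→∅, a→{x, c}, b→{z}, c→{z, a, b}, d→{c, d, e}, e→∅; now {x, z, a, b, c, d, e}.
Read '0': x→{x}, z→{y, d}, a→{b}, b→{e}, c→{x, d}, d→{x, y, z, d}, e→{d}; now {x, y, z, b, d, e}.
Read '0': x→{x}, y→{z, c, e}, z→{y, d}, b→{e}, d→{x, y, z, d}, e→{d}; union {x, y, z, c, d, e}; ε-closure = {x, y, z, a, c, d, e}.
The final set {x, y, z, a, c, d, e} contains the accepting states x, y, z, e.

Yes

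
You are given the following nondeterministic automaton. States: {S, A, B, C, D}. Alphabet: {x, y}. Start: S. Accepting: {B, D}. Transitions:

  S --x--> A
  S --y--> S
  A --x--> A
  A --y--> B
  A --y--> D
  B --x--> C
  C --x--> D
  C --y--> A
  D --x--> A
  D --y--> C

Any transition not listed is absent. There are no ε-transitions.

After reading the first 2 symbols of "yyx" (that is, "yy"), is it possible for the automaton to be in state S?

Start in {S}.
Read 'y': {S} → {S}.
Read 'y': {S} → {S}.
State S is in {S}.

Yes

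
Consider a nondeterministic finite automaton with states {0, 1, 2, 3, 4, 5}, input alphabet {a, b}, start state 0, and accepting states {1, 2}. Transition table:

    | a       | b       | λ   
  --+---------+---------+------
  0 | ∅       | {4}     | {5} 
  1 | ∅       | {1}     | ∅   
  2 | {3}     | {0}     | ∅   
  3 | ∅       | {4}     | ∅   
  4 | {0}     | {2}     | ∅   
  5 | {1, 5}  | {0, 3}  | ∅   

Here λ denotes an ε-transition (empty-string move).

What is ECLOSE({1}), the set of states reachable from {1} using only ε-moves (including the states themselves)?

Begin with {1}.
No ε-moves leave this set, so the closure equals the set itself.

{1}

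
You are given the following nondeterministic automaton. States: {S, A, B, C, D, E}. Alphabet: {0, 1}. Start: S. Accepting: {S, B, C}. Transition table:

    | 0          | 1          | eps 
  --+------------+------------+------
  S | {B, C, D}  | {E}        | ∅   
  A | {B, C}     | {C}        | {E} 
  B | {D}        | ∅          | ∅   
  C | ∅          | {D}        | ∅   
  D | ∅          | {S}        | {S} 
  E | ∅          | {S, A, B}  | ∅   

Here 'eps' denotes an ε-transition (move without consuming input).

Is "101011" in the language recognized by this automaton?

No

Start in {S}.
Read '1': S→{E}; now {E}.
Read '0': E→∅; now ∅.
The set is empty and remains empty for the remaining 4 symbols.
The final set ∅ contains no accepting state.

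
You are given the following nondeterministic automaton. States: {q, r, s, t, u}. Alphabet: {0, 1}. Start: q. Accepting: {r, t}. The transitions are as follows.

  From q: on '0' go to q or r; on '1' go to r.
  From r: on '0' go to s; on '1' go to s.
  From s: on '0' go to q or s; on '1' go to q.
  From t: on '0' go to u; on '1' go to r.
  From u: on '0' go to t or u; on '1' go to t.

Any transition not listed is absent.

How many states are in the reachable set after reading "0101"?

2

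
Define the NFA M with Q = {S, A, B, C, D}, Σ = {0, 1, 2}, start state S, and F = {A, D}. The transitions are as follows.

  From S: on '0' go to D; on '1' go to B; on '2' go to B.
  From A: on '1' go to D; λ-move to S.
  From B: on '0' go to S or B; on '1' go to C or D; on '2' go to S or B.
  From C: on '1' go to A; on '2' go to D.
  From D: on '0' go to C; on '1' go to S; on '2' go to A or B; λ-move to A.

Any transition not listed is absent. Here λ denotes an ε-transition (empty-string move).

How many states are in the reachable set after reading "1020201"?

5

Start in {S}.
Read '1': S→{B}; now {B}.
Read '0': B→{S, B}; now {S, B}.
Read '2': S→{B}, B→{S, B}; now {S, B}.
Read '0': S→{D}, B→{S, B}; union {S, B, D}; ε-closure = {S, A, B, D}.
Read '2': S→{B}, A→∅, B→{S, B}, D→{A, B}; now {S, A, B}.
Read '0': S→{D}, A→∅, B→{S, B}; union {S, B, D}; ε-closure = {S, A, B, D}.
Read '1': S→{B}, A→{D}, B→{C, D}, D→{S}; union {S, B, C, D}; ε-closure = {S, A, B, C, D}.
That set has 5 states.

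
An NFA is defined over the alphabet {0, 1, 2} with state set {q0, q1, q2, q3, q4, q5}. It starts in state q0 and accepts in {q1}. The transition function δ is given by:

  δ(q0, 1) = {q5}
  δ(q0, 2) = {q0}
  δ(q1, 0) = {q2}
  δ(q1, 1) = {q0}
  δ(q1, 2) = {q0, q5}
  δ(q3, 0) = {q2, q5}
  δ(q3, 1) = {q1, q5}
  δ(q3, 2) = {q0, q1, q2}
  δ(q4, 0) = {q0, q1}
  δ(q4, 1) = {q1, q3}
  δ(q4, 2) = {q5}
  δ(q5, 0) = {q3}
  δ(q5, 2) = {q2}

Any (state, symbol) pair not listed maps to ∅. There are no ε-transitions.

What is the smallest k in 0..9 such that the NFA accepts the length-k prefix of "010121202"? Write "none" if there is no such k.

none

Start in {q0}.
Read '0': q0→∅; now ∅.
The set is empty and remains empty for the remaining 8 symbols.
No reachable set along the way intersects F.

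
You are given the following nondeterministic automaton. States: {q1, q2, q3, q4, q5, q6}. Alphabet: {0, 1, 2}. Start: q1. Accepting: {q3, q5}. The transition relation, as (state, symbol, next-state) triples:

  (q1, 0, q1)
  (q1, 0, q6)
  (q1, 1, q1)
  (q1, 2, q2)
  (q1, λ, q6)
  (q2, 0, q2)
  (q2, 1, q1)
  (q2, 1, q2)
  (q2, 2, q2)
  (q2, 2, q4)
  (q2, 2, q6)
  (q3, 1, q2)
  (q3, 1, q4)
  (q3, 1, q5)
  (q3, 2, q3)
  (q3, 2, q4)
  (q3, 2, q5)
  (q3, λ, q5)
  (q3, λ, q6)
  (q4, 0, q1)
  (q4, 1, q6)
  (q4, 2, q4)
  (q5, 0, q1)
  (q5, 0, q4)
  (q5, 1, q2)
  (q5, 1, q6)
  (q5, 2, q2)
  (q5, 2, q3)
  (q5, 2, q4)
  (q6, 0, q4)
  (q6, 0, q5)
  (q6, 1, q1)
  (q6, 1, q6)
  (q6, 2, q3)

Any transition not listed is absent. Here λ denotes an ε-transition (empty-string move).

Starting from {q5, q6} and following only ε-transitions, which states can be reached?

Begin with {q5, q6}.
No ε-moves leave this set, so the closure equals the set itself.

{q5, q6}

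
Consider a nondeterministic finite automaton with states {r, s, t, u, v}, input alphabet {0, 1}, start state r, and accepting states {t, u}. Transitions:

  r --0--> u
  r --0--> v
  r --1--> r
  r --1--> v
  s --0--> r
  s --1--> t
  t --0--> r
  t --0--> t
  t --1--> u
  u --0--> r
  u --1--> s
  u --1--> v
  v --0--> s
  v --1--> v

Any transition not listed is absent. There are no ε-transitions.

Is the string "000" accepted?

Start in {r}.
Read '0': {r} → {u, v}.
Read '0': {u, v} → {r, s}.
Read '0': {r, s} → {r, u, v}.
The final set {r, u, v} contains the accepting state u.

Yes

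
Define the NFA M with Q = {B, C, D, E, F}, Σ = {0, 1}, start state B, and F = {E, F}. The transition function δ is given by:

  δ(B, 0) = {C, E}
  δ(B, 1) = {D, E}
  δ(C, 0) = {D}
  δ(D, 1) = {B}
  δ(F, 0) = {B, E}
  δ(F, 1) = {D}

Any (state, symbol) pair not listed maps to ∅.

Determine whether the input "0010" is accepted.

Start in {B}.
Read '0': {B} → {C, E}.
Read '0': {C, E} → {D}.
Read '1': {D} → {B}.
Read '0': {B} → {C, E}.
The final set {C, E} contains the accepting state E.

Yes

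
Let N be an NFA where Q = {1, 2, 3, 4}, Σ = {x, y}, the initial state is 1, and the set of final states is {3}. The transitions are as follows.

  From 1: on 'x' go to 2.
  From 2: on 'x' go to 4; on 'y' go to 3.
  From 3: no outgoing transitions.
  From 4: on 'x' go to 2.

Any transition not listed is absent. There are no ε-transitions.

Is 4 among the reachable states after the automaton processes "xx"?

Yes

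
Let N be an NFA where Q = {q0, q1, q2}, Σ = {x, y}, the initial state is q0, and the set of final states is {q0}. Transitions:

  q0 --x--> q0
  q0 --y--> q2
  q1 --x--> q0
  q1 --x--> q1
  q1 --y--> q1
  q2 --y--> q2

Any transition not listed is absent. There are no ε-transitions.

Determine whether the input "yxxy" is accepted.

Start in {q0}.
Read 'y': q0→{q2}; now {q2}.
Read 'x': q2→∅; now ∅.
The set is empty and remains empty for the remaining 2 symbols.
The final set ∅ contains no accepting state.

No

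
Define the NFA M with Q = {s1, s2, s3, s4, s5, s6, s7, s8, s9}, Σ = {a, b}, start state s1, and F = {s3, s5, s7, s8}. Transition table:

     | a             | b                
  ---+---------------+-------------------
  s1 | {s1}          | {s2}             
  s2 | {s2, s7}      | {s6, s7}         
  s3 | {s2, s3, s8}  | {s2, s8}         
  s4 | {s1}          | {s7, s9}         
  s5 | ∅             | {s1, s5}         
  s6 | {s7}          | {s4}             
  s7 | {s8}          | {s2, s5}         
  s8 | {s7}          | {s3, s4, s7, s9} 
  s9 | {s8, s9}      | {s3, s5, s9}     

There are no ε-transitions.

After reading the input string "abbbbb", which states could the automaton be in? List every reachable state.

{s1, s2, s3, s4, s5, s9}

Start in {s1}.
Read 'a': s1→{s1}; now {s1}.
Read 'b': s1→{s2}; now {s2}.
Read 'b': s2→{s6, s7}; now {s6, s7}.
Read 'b': s6→{s4}, s7→{s2, s5}; now {s2, s4, s5}.
Read 'b': s2→{s6, s7}, s4→{s7, s9}, s5→{s1, s5}; now {s1, s5, s6, s7, s9}.
Read 'b': s1→{s2}, s5→{s1, s5}, s6→{s4}, s7→{s2, s5}, s9→{s3, s5, s9}; now {s1, s2, s3, s4, s5, s9}.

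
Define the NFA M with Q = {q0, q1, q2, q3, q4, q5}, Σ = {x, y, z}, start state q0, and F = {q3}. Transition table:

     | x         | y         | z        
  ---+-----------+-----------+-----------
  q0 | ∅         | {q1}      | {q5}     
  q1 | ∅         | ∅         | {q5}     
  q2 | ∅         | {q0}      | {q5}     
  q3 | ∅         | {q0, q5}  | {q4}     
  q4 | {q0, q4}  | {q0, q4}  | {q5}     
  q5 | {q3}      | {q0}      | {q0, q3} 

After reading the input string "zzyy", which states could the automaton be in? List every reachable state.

Start in {q0}.
Read 'z': q0→{q5}; now {q5}.
Read 'z': q5→{q0, q3}; now {q0, q3}.
Read 'y': q0→{q1}, q3→{q0, q5}; now {q0, q1, q5}.
Read 'y': q0→{q1}, q1→∅, q5→{q0}; now {q0, q1}.

{q0, q1}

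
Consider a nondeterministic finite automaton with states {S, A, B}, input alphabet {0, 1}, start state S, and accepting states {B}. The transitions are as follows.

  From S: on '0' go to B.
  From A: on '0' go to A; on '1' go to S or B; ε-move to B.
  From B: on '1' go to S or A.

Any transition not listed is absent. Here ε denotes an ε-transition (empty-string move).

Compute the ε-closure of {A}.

{A, B}

Begin with {A}.
ε-move A → B; add B.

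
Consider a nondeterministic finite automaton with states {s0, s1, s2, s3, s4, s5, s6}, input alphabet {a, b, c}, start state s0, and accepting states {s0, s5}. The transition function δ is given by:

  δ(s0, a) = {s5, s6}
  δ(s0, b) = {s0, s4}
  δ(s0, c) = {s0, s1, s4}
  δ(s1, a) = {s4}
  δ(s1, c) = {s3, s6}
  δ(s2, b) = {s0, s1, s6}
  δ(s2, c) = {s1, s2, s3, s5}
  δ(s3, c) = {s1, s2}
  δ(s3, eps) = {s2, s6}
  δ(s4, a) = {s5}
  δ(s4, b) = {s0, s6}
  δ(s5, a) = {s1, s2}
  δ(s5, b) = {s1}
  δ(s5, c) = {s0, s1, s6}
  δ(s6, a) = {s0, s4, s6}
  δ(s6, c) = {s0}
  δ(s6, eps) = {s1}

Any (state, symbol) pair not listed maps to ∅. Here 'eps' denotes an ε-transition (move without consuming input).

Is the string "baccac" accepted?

Yes

Start in {s0}.
Read 'b': s0→{s0, s4}; now {s0, s4}.
Read 'a': s0→{s5, s6}, s4→{s5}; union {s5, s6}; ε-closure = {s1, s5, s6}.
Read 'c': s1→{s3, s6}, s5→{s0, s1, s6}, s6→{s0}; union {s0, s1, s3, s6}; ε-closure = {s0, s1, s2, s3, s6}.
Read 'c': s0→{s0, s1, s4}, s1→{s3, s6}, s2→{s1, s2, s3, s5}, s3→{s1, s2}, s6→{s0}; now {s0, s1, s2, s3, s4, s5, s6}.
Read 'a': s0→{s5, s6}, s1→{s4}, s2→∅, s3→∅, s4→{s5}, s5→{s1, s2}, s6→{s0, s4, s6}; now {s0, s1, s2, s4, s5, s6}.
Read 'c': s0→{s0, s1, s4}, s1→{s3, s6}, s2→{s1, s2, s3, s5}, s4→∅, s5→{s0, s1, s6}, s6→{s0}; now {s0, s1, s2, s3, s4, s5, s6}.
The final set {s0, s1, s2, s3, s4, s5, s6} contains the accepting states s0, s5.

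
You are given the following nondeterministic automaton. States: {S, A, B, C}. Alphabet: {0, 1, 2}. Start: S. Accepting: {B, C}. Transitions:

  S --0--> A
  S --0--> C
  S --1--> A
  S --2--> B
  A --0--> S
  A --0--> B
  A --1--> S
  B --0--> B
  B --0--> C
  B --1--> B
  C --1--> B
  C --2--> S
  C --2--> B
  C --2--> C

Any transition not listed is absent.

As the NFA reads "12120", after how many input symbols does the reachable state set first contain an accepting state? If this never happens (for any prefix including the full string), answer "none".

none

Start in {S}.
Read '1': S→{A}; now {A}.
Read '2': A→∅; now ∅.
The set is empty and remains empty for the remaining 3 symbols.
No reachable set along the way intersects F.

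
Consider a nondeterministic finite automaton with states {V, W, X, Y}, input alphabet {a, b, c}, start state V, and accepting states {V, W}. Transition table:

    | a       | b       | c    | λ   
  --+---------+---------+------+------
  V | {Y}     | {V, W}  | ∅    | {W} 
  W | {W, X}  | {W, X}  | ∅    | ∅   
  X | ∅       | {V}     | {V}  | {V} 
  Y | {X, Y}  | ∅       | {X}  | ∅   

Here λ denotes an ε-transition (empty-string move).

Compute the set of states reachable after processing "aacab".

Start: ε-closure({V}) = {V, W}.
Read 'a': V→{Y}, W→{W, X}; union {W, X, Y}; ε-closure = {V, W, X, Y}.
Read 'a': V→{Y}, W→{W, X}, X→∅, Y→{X, Y}; union {W, X, Y}; ε-closure = {V, W, X, Y}.
Read 'c': V→∅, W→∅, X→{V}, Y→{X}; union {V, X}; ε-closure = {V, W, X}.
Read 'a': V→{Y}, W→{W, X}, X→∅; union {W, X, Y}; ε-closure = {V, W, X, Y}.
Read 'b': V→{V, W}, W→{W, X}, X→{V}, Y→∅; now {V, W, X}.

{V, W, X}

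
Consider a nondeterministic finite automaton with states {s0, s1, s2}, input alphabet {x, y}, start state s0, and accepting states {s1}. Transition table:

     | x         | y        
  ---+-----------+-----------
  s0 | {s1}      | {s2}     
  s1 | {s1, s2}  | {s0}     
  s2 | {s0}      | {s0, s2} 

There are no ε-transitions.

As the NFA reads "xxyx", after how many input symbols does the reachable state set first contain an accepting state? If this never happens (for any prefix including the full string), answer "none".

1

Start in {s0}.
Read 'x': {s0} → {s1}.
None of the earlier sets intersect F, but {s1} does.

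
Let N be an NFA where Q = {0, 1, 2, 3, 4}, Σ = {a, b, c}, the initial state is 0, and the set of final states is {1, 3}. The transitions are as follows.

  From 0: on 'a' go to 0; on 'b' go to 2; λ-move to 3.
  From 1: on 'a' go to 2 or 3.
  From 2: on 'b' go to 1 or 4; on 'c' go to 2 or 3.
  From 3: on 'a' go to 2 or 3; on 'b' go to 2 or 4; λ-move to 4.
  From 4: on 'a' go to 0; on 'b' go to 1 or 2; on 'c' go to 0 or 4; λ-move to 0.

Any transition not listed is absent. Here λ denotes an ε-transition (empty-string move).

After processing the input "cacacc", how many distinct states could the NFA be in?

4

Start: ε-closure({0}) = {0, 3, 4}.
Read 'c': 0→∅, 3→∅, 4→{0, 4}; union {0, 4}; ε-closure = {0, 3, 4}.
Read 'a': 0→{0}, 3→{2, 3}, 4→{0}; union {0, 2, 3}; ε-closure = {0, 2, 3, 4}.
Read 'c': 0→∅, 2→{2, 3}, 3→∅, 4→{0, 4}; now {0, 2, 3, 4}.
Read 'a': 0→{0}, 2→∅, 3→{2, 3}, 4→{0}; union {0, 2, 3}; ε-closure = {0, 2, 3, 4}.
Read 'c': 0→∅, 2→{2, 3}, 3→∅, 4→{0, 4}; now {0, 2, 3, 4}.
Read 'c': 0→∅, 2→{2, 3}, 3→∅, 4→{0, 4}; now {0, 2, 3, 4}.
That set has 4 states.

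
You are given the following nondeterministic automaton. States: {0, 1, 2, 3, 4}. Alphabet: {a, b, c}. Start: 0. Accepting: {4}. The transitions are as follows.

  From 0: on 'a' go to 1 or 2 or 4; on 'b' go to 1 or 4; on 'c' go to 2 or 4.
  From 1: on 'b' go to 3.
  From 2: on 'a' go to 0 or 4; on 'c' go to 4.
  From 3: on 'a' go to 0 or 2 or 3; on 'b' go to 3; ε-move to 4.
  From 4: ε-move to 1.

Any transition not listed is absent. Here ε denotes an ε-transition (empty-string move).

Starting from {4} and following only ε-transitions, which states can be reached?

{1, 4}

Begin with {4}.
ε-move 4 → 1; add 1.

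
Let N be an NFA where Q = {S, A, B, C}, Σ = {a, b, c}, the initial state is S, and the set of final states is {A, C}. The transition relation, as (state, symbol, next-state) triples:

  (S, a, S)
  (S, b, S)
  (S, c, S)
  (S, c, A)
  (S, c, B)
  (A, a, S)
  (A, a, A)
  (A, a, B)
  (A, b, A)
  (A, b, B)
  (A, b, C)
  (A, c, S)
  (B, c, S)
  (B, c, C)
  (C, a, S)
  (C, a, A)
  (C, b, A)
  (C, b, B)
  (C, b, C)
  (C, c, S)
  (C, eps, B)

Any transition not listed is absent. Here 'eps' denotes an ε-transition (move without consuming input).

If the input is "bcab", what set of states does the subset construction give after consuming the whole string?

{S, A, B, C}

Start in {S}.
Read 'b': S→{S}; now {S}.
Read 'c': S→{S, A, B}; now {S, A, B}.
Read 'a': S→{S}, A→{S, A, B}, B→∅; now {S, A, B}.
Read 'b': S→{S}, A→{A, B, C}, B→∅; now {S, A, B, C}.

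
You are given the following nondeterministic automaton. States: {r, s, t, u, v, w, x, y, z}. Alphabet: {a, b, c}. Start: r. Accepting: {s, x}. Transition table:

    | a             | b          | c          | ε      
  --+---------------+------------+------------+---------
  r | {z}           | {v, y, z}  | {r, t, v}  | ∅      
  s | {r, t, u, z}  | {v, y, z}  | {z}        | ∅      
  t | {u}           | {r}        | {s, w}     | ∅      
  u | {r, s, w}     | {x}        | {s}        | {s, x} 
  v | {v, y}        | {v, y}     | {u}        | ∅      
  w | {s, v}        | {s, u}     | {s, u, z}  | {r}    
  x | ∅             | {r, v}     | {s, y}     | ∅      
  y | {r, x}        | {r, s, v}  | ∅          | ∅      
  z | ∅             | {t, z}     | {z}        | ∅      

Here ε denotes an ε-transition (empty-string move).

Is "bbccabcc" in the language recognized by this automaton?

Start in {r}.
Read 'b': r→{v, y, z}; now {v, y, z}.
Read 'b': v→{v, y}, y→{r, s, v}, z→{t, z}; now {r, s, t, v, y, z}.
Read 'c': r→{r, t, v}, s→{z}, t→{s, w}, v→{u}, y→∅, z→{z}; union {r, s, t, u, v, w, z}; ε-closure = {r, s, t, u, v, w, x, z}.
Read 'c': r→{r, t, v}, s→{z}, t→{s, w}, u→{s}, v→{u}, w→{s, u, z}, x→{s, y}, z→{z}; union {r, s, t, u, v, w, y, z}; ε-closure = {r, s, t, u, v, w, x, y, z}.
Read 'a': r→{z}, s→{r, t, u, z}, t→{u}, u→{r, s, w}, v→{v, y}, w→{s, v}, x→∅, y→{r, x}, z→∅; now {r, s, t, u, v, w, x, y, z}.
Read 'b': r→{v, y, z}, s→{v, y, z}, t→{r}, u→{x}, v→{v, y}, w→{s, u}, x→{r, v}, y→{r, s, v}, z→{t, z}; now {r, s, t, u, v, x, y, z}.
Read 'c': r→{r, t, v}, s→{z}, t→{s, w}, u→{s}, v→{u}, x→{s, y}, y→∅, z→{z}; union {r, s, t, u, v, w, y, z}; ε-closure = {r, s, t, u, v, w, x, y, z}.
Read 'c': r→{r, t, v}, s→{z}, t→{s, w}, u→{s}, v→{u}, w→{s, u, z}, x→{s, y}, y→∅, z→{z}; union {r, s, t, u, v, w, y, z}; ε-closure = {r, s, t, u, v, w, x, y, z}.
The final set {r, s, t, u, v, w, x, y, z} contains the accepting states s, x.

Yes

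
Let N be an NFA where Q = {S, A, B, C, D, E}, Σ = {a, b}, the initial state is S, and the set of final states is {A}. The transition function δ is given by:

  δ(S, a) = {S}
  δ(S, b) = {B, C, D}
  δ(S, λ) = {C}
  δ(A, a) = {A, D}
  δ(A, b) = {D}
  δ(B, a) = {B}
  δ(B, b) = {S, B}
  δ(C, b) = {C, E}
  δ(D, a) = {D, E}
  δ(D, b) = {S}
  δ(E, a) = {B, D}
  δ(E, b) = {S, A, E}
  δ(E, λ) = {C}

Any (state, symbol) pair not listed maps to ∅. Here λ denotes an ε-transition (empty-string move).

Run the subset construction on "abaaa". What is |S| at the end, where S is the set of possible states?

4

Start: ε-closure({S}) = {S, C}.
Read 'a': S→{S}, C→∅; union {S}; ε-closure = {S, C}.
Read 'b': S→{B, C, D}, C→{C, E}; now {B, C, D, E}.
Read 'a': B→{B}, C→∅, D→{D, E}, E→{B, D}; union {B, D, E}; ε-closure = {B, C, D, E}.
Read 'a': B→{B}, C→∅, D→{D, E}, E→{B, D}; union {B, D, E}; ε-closure = {B, C, D, E}.
Read 'a': B→{B}, C→∅, D→{D, E}, E→{B, D}; union {B, D, E}; ε-closure = {B, C, D, E}.
That set has 4 states.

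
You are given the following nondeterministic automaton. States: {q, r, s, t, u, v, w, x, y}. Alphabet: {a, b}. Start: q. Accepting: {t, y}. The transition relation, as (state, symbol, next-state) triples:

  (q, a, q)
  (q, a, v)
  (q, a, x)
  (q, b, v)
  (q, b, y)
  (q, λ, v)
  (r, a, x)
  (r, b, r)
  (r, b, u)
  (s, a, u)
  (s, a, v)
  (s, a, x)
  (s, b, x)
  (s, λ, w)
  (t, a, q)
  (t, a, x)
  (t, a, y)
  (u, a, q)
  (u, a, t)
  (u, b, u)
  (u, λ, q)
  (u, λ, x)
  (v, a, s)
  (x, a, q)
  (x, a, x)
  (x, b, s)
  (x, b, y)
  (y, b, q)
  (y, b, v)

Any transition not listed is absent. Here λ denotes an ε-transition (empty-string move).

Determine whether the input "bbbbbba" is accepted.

Start: ε-closure({q}) = {q, v}.
Read 'b': q→{v, y}, v→∅; now {v, y}.
Read 'b': v→∅, y→{q, v}; now {q, v}.
Read 'b': q→{v, y}, v→∅; now {v, y}.
Read 'b': v→∅, y→{q, v}; now {q, v}.
Read 'b': q→{v, y}, v→∅; now {v, y}.
Read 'b': v→∅, y→{q, v}; now {q, v}.
Read 'a': q→{q, v, x}, v→{s}; union {q, s, v, x}; ε-closure = {q, s, v, w, x}.
The final set {q, s, v, w, x} contains no accepting state.

No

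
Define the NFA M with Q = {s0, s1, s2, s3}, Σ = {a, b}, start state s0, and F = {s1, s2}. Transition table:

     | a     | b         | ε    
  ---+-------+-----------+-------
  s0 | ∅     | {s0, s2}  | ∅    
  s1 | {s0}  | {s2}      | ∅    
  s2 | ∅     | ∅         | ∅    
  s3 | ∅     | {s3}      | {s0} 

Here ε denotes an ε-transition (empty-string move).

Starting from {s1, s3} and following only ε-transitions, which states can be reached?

{s0, s1, s3}

Begin with {s1, s3}.
ε-move s3 → s0; add s0.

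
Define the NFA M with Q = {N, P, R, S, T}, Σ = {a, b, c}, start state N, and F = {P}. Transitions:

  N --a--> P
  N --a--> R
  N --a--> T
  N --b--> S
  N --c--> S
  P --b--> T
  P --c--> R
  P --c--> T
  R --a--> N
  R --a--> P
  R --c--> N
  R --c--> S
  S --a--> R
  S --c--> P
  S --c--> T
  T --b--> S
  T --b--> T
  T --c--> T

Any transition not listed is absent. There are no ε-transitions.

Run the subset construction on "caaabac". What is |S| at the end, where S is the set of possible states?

2

Start in {N}.
Read 'c': N→{S}; now {S}.
Read 'a': S→{R}; now {R}.
Read 'a': R→{N, P}; now {N, P}.
Read 'a': N→{P, R, T}, P→∅; now {P, R, T}.
Read 'b': P→{T}, R→∅, T→{S, T}; now {S, T}.
Read 'a': S→{R}, T→∅; now {R}.
Read 'c': R→{N, S}; now {N, S}.
That set has 2 states.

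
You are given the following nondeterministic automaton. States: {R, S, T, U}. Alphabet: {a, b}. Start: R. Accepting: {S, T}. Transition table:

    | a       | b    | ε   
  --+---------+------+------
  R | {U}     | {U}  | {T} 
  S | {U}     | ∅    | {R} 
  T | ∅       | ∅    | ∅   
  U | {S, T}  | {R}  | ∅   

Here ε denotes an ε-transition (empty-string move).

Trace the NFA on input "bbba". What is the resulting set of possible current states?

{R, S, T}

Start: ε-closure({R}) = {R, T}.
Read 'b': R→{U}, T→∅; now {U}.
Read 'b': U→{R}; union {R}; ε-closure = {R, T}.
Read 'b': R→{U}, T→∅; now {U}.
Read 'a': U→{S, T}; union {S, T}; ε-closure = {R, S, T}.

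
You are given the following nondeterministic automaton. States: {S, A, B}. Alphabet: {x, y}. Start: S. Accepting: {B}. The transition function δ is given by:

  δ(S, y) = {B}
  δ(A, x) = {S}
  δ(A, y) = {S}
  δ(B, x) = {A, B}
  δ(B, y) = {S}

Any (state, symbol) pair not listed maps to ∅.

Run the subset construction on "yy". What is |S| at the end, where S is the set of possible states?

Start in {S}.
Read 'y': {S} → {B}.
Read 'y': {B} → {S}.
That set has 1 state.

1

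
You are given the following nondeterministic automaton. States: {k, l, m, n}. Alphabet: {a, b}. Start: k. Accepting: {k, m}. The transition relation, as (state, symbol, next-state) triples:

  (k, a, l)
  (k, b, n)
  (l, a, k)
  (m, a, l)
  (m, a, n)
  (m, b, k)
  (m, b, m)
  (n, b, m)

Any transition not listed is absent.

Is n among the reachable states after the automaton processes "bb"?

No

Start in {k}.
Read 'b': {k} → {n}.
Read 'b': {n} → {m}.
State n is not in {m}.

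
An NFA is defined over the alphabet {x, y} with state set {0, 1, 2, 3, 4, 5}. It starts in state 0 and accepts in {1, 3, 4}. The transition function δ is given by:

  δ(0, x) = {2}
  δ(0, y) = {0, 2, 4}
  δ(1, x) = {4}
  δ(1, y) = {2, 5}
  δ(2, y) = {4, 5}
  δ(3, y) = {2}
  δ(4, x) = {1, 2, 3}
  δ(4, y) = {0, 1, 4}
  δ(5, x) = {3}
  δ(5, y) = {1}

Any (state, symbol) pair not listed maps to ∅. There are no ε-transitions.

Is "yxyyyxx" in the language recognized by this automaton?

Yes

Start in {0}.
Read 'y': 0→{0, 2, 4}; now {0, 2, 4}.
Read 'x': 0→{2}, 2→∅, 4→{1, 2, 3}; now {1, 2, 3}.
Read 'y': 1→{2, 5}, 2→{4, 5}, 3→{2}; now {2, 4, 5}.
Read 'y': 2→{4, 5}, 4→{0, 1, 4}, 5→{1}; now {0, 1, 4, 5}.
Read 'y': 0→{0, 2, 4}, 1→{2, 5}, 4→{0, 1, 4}, 5→{1}; now {0, 1, 2, 4, 5}.
Read 'x': 0→{2}, 1→{4}, 2→∅, 4→{1, 2, 3}, 5→{3}; now {1, 2, 3, 4}.
Read 'x': 1→{4}, 2→∅, 3→∅, 4→{1, 2, 3}; now {1, 2, 3, 4}.
The final set {1, 2, 3, 4} contains the accepting states 1, 3, 4.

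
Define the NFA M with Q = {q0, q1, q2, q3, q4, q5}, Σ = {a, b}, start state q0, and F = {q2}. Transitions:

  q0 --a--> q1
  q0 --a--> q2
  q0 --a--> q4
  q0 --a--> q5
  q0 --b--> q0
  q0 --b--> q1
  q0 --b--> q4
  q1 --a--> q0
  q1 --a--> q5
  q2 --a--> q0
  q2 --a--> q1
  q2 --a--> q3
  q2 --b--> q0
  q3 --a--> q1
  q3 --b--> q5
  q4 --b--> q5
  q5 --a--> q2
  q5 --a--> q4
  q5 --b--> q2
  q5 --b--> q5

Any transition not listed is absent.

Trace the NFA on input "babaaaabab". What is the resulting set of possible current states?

{q0, q1, q2, q4, q5}

Start in {q0}.
Read 'b': {q0} → {q0, q1, q4}.
Read 'a': {q0, q1, q4} → {q0, q1, q2, q4, q5}.
Read 'b': {q0, q1, q2, q4, q5} → {q0, q1, q2, q4, q5}.
Read 'a': {q0, q1, q2, q4, q5} → {q0, q1, q2, q3, q4, q5}.
Read 'a': {q0, q1, q2, q3, q4, q5} → {q0, q1, q2, q3, q4, q5}.
Read 'a': {q0, q1, q2, q3, q4, q5} → {q0, q1, q2, q3, q4, q5}.
Read 'a': {q0, q1, q2, q3, q4, q5} → {q0, q1, q2, q3, q4, q5}.
Read 'b': {q0, q1, q2, q3, q4, q5} → {q0, q1, q2, q4, q5}.
Read 'a': {q0, q1, q2, q4, q5} → {q0, q1, q2, q3, q4, q5}.
Read 'b': {q0, q1, q2, q3, q4, q5} → {q0, q1, q2, q4, q5}.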